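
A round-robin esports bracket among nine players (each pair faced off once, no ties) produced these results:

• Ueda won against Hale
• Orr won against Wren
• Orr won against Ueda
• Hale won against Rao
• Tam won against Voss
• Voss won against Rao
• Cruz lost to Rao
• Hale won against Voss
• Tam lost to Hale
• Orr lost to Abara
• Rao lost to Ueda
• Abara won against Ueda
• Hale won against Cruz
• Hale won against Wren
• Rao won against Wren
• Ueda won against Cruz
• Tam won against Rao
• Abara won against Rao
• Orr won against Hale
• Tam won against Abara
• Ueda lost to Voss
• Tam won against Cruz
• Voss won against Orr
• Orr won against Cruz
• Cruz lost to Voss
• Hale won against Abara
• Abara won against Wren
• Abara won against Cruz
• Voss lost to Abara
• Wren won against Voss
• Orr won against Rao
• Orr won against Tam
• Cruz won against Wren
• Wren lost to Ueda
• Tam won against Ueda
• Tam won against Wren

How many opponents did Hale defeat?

6

Hale's results: beat Cruz, Rao, Wren, Tam, Abara, Voss; lost to Orr, Ueda.
That is 6 wins.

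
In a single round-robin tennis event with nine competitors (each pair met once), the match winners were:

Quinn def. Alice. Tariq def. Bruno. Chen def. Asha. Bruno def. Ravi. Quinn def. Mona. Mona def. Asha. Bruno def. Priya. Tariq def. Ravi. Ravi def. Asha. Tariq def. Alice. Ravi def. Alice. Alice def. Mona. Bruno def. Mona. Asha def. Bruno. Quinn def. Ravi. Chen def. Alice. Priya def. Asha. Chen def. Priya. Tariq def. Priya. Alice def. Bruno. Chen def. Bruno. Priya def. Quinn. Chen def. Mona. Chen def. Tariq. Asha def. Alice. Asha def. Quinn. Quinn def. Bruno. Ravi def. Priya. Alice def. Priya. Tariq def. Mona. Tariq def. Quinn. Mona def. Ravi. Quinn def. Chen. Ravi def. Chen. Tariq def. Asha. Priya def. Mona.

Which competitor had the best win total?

Tariq

Win totals: Alice 3, Mona 2, Bruno 3, Ravi 4, Asha 3, Tariq 7, Chen 6, Priya 3, Quinn 5.
Tariq leads with 7 wins (next highest: 6).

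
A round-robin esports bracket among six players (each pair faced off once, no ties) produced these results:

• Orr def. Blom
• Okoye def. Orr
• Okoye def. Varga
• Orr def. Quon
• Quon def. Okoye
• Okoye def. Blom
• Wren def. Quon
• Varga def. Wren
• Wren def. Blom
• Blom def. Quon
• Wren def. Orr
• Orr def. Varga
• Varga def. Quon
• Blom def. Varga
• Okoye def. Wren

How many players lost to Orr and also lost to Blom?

2

Orr beat: Blom, Quon, Varga.
Blom beat: Quon, Varga.
Both beat: Quon, Varga — 2.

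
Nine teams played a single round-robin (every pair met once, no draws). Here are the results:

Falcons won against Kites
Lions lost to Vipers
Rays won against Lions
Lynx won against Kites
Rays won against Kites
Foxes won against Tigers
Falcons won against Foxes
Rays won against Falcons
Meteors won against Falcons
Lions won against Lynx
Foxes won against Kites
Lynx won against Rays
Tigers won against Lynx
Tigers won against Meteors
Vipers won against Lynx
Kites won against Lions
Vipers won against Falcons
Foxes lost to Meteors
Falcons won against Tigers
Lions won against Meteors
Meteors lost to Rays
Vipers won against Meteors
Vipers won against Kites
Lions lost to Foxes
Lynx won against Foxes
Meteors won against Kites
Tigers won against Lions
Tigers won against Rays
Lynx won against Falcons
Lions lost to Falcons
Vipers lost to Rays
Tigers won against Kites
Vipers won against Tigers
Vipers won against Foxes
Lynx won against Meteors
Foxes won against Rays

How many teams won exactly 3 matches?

1

Win totals: Foxes 4, Meteors 3, Rays 5, Tigers 5, Kites 1, Lynx 5, Lions 2, Vipers 7, Falcons 4.
Exactly 3: Meteors — 1 team.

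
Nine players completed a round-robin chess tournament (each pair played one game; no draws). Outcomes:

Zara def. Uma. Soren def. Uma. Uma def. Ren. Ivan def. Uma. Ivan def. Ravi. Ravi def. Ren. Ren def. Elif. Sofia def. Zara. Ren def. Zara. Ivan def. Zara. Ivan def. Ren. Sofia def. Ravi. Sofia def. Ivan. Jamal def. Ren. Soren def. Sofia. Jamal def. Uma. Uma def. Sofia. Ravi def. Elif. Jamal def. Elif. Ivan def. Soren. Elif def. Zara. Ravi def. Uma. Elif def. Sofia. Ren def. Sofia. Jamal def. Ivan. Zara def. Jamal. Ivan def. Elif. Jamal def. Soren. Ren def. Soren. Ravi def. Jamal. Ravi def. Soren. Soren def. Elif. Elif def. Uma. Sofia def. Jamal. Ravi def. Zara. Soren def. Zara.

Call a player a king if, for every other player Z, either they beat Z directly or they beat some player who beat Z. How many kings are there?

Elif cannot reach Soren in two steps.
Zara cannot reach Ravi in two steps.
Ravi reaches everyone (king).
Ren reaches everyone (king).
Sofia reaches everyone (king).
Soren reaches everyone (king).
Jamal reaches everyone (king).
Uma reaches everyone (king).
Ivan reaches everyone (king).
Kings: Ravi, Ren, Sofia, Soren, Jamal, Uma, Ivan — 7.

7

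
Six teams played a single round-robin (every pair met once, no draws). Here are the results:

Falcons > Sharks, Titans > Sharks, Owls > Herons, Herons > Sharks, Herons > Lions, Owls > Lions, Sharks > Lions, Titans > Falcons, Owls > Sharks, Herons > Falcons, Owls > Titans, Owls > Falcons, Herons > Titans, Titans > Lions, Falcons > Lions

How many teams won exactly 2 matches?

Win totals: Herons 4, Falcons 2, Sharks 1, Owls 5, Titans 3, Lions 0.
Exactly 2: Falcons — 1 team.

1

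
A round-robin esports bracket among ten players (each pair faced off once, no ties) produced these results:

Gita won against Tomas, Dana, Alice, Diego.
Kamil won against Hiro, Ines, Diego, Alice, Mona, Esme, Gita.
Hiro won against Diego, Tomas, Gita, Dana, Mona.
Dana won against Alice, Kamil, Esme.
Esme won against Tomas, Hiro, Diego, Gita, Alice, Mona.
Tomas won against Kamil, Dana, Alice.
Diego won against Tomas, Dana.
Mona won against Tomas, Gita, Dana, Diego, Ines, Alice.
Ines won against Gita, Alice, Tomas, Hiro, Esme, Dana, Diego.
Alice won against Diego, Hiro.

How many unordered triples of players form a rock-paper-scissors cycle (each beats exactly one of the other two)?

Win totals: Ines 7, Alice 2, Esme 6, Tomas 3, Kamil 7, Diego 2, Mona 6, Hiro 5, Dana 3, Gita 4.
A player with w wins dominates both others in C(w,2) triples; summing gives 21 + 1 + 15 + 3 + 21 + 1 + 15 + 10 + 3 + 6 = 96 transitive triples.
Total triples C(10,3) = 120, so cyclic triples = 120 − 96 = 24.

24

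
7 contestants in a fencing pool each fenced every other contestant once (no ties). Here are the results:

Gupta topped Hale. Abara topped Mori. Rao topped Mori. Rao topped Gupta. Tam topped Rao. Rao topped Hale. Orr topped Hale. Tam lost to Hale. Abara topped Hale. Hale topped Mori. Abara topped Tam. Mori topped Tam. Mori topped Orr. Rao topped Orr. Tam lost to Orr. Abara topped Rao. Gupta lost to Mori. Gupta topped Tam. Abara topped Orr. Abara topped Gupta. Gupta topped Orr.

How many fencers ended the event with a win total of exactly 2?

2

Win totals: Abara 6, Orr 2, Rao 4, Tam 1, Hale 2, Mori 3, Gupta 3.
Exactly 2: Orr, Hale — 2 fencers.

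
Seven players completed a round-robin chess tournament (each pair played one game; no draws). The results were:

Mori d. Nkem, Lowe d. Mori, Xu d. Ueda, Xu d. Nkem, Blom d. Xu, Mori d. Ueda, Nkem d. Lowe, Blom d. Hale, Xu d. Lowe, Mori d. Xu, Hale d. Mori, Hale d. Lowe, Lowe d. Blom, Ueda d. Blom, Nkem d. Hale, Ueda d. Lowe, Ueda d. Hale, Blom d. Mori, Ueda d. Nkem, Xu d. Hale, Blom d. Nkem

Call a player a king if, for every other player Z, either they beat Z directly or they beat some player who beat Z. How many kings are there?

6

Blom reaches everyone (king).
Ueda reaches everyone (king).
Xu reaches everyone (king).
Hale reaches everyone (king).
Lowe reaches everyone (king).
Mori reaches everyone (king).
Nkem cannot reach Ueda, Xu in two steps.
Kings: Blom, Ueda, Xu, Hale, Lowe, Mori — 6.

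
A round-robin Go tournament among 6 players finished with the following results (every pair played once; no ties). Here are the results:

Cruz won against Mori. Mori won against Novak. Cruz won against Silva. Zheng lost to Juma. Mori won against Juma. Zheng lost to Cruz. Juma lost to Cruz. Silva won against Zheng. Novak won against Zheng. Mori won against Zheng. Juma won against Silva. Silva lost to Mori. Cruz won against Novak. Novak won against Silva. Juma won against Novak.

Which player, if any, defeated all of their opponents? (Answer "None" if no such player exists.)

Cruz

Cruz has 5 wins out of 5 opponents — a perfect record.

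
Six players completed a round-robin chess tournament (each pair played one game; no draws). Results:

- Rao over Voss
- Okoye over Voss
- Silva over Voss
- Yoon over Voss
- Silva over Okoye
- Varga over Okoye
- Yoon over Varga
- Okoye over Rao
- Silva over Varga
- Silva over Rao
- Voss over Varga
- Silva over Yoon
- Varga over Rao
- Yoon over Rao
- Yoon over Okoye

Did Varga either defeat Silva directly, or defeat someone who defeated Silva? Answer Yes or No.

Varga did not beat Silva directly.
Varga beat Okoye, Rao, but each of them lost to Silva. No two-step path.

No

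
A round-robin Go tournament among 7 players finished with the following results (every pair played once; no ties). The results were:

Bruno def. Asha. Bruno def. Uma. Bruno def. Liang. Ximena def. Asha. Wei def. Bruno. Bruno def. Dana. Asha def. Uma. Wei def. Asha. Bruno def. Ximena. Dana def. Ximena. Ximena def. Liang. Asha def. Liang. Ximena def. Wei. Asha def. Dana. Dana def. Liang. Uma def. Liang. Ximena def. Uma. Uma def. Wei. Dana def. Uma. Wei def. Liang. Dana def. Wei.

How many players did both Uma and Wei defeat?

1

Uma beat: Wei, Liang.
Wei beat: Liang, Asha, Bruno.
Both beat: Liang — 1.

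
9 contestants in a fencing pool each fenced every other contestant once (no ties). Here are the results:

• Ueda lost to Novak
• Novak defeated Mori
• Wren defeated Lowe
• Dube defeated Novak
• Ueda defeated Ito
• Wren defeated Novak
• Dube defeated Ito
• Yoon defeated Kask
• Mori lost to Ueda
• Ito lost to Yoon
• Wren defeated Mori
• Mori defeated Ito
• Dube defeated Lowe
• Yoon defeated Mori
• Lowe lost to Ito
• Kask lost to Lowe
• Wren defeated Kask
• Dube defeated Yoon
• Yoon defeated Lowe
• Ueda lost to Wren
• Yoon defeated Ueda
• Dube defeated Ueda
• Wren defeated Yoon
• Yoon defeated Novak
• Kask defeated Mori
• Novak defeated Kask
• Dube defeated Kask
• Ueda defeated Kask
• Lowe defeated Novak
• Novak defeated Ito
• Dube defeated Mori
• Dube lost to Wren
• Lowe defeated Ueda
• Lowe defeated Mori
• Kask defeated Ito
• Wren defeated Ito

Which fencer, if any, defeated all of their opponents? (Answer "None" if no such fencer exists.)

Wren

Wren has 8 wins out of 8 opponents — a perfect record.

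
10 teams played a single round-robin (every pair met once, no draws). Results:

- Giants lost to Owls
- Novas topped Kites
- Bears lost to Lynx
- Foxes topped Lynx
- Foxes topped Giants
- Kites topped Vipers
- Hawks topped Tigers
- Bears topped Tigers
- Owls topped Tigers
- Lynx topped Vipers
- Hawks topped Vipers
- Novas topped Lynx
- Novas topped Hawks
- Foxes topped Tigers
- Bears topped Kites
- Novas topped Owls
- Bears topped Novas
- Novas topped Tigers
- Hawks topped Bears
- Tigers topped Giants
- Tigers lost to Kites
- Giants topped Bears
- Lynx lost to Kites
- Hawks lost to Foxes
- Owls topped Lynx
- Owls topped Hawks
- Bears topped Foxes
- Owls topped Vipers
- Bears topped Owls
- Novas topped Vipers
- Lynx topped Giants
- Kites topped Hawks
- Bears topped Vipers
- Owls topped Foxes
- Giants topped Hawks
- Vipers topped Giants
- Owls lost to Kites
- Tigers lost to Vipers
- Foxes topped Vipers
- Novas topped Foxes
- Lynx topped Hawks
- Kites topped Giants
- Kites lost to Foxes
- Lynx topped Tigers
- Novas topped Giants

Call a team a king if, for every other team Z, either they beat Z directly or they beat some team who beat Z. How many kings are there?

3

Hawks cannot reach Lynx in two steps.
Bears reaches everyone (king).
Giants cannot reach Lynx in two steps.
Tigers cannot reach Foxes, Novas, Owls, Lynx, Kites, Vipers in two steps.
Foxes cannot reach Novas in two steps.
Novas reaches everyone (king).
Owls cannot reach Novas in two steps.
Lynx reaches everyone (king).
Kites cannot reach Novas in two steps.
Vipers cannot reach Foxes, Novas, Owls, Lynx, Kites in two steps.
Kings: Bears, Novas, Lynx — 3.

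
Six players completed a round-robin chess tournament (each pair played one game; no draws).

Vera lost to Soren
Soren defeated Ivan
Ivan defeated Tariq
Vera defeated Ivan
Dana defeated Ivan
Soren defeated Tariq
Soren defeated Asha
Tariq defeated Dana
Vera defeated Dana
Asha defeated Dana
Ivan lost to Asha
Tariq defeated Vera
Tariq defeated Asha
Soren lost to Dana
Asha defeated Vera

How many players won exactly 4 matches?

Win totals: Dana 2, Ivan 1, Tariq 3, Vera 2, Soren 4, Asha 3.
Exactly 4: Soren — 1 player.

1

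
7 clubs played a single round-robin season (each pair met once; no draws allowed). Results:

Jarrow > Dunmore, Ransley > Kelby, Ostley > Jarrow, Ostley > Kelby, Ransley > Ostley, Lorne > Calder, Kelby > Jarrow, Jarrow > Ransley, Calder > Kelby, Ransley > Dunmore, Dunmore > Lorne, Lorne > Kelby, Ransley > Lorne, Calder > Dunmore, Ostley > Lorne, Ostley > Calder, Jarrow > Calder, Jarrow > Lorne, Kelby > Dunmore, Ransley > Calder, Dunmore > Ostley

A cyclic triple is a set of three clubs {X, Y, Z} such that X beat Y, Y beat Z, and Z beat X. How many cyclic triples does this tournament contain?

Win totals: Kelby 2, Ostley 4, Jarrow 4, Dunmore 2, Ransley 5, Calder 2, Lorne 2.
A club with w wins dominates both others in C(w,2) triples; summing gives 1 + 6 + 6 + 1 + 10 + 1 + 1 = 26 transitive triples.
Total triples C(7,3) = 35, so cyclic triples = 35 − 26 = 9.

9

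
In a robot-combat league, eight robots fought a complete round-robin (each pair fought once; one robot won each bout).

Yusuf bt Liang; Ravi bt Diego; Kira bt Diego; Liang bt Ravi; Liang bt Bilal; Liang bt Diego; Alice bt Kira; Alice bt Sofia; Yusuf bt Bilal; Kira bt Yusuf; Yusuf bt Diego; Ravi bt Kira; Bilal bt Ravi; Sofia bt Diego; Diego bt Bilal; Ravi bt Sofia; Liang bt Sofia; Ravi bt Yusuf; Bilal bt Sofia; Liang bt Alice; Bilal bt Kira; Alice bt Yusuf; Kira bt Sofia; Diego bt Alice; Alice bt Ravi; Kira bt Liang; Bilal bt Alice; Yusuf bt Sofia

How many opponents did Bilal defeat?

4

Bilal's results: beat Alice, Ravi, Sofia, Kira; lost to Yusuf, Liang, Diego.
That is 4 wins.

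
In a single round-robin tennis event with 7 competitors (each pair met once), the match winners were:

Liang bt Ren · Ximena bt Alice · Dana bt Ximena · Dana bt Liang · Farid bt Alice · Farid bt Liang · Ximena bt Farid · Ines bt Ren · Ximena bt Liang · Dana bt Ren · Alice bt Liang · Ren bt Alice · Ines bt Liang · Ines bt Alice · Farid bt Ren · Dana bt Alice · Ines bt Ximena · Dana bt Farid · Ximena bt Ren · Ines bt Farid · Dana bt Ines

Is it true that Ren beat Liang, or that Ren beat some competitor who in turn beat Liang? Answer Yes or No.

Yes

Ren did not beat Liang directly.
Ren beat Alice. Of those, Alice beat Liang.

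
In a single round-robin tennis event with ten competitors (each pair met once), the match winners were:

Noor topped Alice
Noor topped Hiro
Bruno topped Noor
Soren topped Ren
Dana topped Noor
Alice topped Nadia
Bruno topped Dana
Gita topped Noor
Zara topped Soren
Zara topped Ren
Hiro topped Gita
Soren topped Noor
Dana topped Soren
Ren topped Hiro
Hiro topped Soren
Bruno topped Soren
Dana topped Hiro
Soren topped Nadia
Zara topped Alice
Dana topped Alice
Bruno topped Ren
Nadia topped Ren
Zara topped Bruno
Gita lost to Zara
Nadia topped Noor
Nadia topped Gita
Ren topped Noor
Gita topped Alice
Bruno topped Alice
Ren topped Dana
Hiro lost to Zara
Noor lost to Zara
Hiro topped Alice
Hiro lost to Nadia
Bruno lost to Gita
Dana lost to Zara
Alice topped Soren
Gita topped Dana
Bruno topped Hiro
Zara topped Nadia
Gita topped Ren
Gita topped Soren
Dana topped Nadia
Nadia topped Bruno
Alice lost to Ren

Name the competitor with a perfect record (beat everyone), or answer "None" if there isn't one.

Zara

Zara has 9 wins out of 9 opponents — a perfect record.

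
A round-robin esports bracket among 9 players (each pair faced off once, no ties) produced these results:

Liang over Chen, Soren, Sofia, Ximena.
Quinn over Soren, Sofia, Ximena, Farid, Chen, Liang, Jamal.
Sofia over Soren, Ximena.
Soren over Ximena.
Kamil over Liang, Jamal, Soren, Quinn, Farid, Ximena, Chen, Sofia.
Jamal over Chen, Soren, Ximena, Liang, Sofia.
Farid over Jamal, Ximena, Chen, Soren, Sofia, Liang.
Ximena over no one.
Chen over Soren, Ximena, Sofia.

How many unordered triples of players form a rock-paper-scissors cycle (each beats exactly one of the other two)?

Win totals: Chen 3, Farid 6, Jamal 5, Kamil 8, Sofia 2, Liang 4, Soren 1, Ximena 0, Quinn 7.
A player with w wins dominates both others in C(w,2) triples; summing gives 3 + 15 + 10 + 28 + 1 + 6 + 0 + 0 + 21 = 84 transitive triples.
Total triples C(9,3) = 84, so cyclic triples = 84 − 84 = 0.

0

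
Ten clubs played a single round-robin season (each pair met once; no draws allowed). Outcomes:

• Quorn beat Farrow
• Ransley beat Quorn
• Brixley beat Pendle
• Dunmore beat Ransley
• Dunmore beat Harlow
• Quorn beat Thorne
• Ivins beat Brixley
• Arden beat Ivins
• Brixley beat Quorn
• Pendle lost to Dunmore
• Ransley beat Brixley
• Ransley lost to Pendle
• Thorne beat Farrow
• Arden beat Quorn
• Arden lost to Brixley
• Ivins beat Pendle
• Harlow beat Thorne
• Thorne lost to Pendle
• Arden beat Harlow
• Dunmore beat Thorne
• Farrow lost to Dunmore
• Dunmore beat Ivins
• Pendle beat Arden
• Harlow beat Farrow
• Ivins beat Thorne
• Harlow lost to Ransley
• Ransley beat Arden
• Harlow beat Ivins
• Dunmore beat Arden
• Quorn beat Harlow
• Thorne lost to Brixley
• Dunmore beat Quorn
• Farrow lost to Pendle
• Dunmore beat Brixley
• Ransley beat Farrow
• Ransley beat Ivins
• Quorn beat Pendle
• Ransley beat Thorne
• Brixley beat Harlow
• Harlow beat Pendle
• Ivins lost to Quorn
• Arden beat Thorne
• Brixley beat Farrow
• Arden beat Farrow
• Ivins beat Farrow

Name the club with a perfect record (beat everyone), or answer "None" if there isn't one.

Dunmore

Dunmore has 9 wins out of 9 opponents — a perfect record.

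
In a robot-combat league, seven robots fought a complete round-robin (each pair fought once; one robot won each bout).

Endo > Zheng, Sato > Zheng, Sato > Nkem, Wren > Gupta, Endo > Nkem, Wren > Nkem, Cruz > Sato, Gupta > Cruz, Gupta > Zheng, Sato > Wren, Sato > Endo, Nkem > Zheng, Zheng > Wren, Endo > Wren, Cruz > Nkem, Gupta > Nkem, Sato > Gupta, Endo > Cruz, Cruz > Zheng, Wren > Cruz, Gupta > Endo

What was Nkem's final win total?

1

Nkem's results: beat Zheng; lost to Wren, Gupta, Cruz, Endo, Sato.
That is 1 win.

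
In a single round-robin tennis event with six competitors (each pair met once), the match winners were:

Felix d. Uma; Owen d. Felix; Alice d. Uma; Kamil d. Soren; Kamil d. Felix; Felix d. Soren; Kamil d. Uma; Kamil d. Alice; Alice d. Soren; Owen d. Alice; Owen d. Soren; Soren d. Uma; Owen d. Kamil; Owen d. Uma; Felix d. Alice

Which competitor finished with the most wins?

Win totals: Soren 1, Felix 3, Owen 5, Kamil 4, Uma 0, Alice 2.
Owen leads with 5 wins (next highest: 4).

Owen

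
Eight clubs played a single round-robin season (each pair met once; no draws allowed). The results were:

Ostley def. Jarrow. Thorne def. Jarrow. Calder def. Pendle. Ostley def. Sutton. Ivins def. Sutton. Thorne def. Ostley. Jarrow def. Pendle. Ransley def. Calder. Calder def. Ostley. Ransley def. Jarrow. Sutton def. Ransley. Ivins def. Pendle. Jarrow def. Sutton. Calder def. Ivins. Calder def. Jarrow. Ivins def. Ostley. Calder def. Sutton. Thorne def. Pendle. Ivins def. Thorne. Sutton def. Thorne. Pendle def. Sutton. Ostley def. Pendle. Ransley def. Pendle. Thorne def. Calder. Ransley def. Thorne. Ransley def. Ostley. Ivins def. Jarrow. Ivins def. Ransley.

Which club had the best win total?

Ivins

Win totals: Jarrow 2, Pendle 1, Calder 5, Ransley 5, Thorne 4, Sutton 2, Ostley 3, Ivins 6.
Ivins leads with 6 wins (next highest: 5).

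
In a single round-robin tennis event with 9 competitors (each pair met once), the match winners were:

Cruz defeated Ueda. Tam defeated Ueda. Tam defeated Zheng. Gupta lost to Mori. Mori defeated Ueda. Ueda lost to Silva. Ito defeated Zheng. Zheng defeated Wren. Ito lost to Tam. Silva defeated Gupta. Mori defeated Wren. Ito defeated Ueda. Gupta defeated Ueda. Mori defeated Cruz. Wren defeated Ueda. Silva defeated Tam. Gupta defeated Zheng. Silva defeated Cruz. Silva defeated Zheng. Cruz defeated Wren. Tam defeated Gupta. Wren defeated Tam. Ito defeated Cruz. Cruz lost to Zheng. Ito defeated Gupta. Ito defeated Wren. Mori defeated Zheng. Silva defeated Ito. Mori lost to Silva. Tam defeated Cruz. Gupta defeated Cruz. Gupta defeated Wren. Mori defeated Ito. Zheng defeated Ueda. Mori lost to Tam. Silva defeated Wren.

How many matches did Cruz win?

2

Cruz's results: beat Wren, Ueda; lost to Mori, Ito, Gupta, Silva, Zheng, Tam.
That is 2 wins.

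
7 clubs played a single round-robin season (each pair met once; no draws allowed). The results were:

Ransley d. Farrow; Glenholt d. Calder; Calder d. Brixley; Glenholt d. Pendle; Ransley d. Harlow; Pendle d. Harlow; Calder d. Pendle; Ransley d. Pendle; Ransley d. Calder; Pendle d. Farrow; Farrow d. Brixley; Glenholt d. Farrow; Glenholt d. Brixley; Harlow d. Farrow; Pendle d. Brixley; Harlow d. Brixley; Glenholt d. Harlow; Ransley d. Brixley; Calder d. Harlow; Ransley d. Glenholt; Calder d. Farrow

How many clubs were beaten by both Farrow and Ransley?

1

Farrow beat: Brixley.
Ransley beat: Harlow, Calder, Pendle, Farrow, Brixley, Glenholt.
Both beat: Brixley — 1.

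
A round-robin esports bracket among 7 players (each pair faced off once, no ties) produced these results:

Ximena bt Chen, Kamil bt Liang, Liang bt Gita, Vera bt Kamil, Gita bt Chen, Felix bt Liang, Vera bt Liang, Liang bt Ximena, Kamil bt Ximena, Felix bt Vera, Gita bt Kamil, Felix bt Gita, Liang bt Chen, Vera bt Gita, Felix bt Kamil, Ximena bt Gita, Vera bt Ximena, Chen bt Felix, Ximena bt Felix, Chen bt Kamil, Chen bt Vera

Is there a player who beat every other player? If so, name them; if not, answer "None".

Highest win total is Vera with 4 (out of 6 possible).
Vera lost to Chen, Felix, so no player went undefeated.

None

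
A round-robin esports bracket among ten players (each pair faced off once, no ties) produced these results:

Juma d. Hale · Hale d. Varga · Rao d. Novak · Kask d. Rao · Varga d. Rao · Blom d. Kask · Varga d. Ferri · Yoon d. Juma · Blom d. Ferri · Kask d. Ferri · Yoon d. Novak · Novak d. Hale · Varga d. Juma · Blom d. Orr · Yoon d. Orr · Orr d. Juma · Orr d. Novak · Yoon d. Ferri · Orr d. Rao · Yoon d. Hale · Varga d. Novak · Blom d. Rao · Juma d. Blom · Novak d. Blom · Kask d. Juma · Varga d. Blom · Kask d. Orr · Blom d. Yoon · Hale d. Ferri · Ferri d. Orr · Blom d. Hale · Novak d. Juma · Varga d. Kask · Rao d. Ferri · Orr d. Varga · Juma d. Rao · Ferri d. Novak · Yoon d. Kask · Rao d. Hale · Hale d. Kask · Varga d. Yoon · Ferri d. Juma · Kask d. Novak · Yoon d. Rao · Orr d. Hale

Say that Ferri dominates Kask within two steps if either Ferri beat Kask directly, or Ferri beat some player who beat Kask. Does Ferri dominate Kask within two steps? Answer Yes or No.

Ferri did not beat Kask directly.
Ferri beat Orr, Novak, Juma, but each of them lost to Kask. No two-step path.

No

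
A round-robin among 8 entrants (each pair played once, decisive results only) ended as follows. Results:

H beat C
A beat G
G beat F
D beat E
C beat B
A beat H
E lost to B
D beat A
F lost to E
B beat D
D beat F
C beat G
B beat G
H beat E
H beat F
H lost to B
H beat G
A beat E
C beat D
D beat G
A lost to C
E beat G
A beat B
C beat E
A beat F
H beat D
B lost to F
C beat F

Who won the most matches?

C

Win totals: A 5, B 4, C 6, D 4, E 2, F 1, G 1, H 5.
C leads with 6 wins (next highest: 5).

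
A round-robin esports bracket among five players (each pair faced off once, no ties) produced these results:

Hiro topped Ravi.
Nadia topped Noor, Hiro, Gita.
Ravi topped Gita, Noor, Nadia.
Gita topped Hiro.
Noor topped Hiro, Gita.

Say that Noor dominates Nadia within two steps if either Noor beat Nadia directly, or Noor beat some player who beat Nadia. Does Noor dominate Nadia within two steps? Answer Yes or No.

Noor did not beat Nadia directly.
Noor beat Hiro, Gita, but each of them lost to Nadia. No two-step path.

No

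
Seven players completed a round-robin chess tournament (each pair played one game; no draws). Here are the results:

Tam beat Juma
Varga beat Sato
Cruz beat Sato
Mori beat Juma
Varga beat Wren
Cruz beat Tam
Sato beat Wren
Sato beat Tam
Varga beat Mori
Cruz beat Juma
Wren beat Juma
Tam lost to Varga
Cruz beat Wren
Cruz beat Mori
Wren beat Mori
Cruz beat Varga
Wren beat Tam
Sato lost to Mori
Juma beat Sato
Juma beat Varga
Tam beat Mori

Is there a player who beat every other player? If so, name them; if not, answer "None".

Cruz

Cruz has 6 wins out of 6 opponents — a perfect record.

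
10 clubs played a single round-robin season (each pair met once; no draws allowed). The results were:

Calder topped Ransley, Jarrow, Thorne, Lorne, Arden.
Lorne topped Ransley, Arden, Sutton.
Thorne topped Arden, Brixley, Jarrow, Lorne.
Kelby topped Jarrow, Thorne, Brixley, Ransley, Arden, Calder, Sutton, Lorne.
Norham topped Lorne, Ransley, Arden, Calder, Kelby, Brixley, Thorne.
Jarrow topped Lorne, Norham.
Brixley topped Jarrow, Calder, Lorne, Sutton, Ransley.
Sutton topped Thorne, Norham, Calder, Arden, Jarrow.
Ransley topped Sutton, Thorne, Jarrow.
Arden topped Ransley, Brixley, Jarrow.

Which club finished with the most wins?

Kelby

Win totals: Calder 5, Norham 7, Jarrow 2, Lorne 3, Brixley 5, Sutton 5, Thorne 4, Arden 3, Ransley 3, Kelby 8.
Kelby leads with 8 wins (next highest: 7).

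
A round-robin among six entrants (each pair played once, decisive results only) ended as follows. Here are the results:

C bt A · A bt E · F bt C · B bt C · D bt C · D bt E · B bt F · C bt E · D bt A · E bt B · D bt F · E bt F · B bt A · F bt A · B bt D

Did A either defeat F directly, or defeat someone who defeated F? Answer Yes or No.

A did not beat F directly.
A beat E. Of those, E beat F.

Yes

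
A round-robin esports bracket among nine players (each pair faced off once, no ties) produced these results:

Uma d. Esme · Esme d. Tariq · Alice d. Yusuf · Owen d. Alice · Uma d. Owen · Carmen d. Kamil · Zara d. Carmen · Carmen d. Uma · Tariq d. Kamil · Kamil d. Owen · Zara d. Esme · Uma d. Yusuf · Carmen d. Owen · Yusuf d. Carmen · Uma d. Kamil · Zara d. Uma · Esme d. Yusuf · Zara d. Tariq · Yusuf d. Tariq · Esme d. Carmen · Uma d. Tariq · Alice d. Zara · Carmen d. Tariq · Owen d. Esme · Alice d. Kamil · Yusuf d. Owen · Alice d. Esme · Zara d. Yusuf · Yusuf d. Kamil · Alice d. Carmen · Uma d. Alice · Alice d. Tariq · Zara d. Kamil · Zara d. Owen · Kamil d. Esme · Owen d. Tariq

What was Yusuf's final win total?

4

Yusuf's results: beat Tariq, Carmen, Owen, Kamil; lost to Alice, Uma, Zara, Esme.
That is 4 wins.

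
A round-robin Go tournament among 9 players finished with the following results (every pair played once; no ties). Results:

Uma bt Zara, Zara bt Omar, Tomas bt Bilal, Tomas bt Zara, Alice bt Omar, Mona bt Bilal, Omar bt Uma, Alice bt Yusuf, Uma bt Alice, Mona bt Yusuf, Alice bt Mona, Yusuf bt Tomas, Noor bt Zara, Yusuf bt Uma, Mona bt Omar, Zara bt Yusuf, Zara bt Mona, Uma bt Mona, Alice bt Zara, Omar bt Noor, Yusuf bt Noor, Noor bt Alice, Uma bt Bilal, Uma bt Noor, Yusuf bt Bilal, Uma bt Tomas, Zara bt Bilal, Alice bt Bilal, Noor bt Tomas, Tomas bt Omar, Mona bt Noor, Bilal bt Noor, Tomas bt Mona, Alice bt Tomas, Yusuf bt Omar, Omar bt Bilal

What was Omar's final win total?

3

Omar's results: beat Bilal, Noor, Uma; lost to Mona, Zara, Tomas, Yusuf, Alice.
That is 3 wins.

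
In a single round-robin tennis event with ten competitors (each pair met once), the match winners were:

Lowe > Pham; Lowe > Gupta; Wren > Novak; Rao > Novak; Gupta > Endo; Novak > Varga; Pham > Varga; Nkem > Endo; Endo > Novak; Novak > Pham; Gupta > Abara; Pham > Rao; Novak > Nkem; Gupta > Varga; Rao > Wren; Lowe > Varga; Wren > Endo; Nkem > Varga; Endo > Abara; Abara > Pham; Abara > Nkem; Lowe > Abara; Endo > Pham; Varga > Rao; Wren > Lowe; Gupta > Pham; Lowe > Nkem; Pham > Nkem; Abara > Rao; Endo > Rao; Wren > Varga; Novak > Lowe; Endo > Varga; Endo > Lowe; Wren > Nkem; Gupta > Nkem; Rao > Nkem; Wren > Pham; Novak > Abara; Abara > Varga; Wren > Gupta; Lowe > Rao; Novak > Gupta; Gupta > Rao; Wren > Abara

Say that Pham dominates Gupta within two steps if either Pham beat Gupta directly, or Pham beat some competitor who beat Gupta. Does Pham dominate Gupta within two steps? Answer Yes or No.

No

Pham did not beat Gupta directly.
Pham beat Varga, Nkem, Rao, but each of them lost to Gupta. No two-step path.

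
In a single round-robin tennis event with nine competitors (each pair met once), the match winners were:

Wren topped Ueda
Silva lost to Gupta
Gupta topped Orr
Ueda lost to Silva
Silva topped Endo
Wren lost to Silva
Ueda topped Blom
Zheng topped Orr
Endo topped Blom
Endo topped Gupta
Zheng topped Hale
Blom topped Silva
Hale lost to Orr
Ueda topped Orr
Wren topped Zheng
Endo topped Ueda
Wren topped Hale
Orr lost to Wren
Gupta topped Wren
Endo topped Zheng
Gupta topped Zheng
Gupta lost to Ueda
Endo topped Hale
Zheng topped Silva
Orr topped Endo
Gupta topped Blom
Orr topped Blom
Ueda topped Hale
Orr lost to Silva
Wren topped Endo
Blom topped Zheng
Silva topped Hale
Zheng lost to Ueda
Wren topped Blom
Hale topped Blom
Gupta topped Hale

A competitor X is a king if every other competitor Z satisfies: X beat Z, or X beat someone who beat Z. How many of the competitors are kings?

5

Endo reaches everyone (king).
Orr cannot reach Wren in two steps.
Blom cannot reach Gupta in two steps.
Gupta reaches everyone (king).
Hale cannot reach Endo, Orr, Gupta, Ueda, Wren in two steps.
Zheng cannot reach Gupta in two steps.
Silva reaches everyone (king).
Ueda reaches everyone (king).
Wren reaches everyone (king).
Kings: Endo, Gupta, Silva, Ueda, Wren — 5.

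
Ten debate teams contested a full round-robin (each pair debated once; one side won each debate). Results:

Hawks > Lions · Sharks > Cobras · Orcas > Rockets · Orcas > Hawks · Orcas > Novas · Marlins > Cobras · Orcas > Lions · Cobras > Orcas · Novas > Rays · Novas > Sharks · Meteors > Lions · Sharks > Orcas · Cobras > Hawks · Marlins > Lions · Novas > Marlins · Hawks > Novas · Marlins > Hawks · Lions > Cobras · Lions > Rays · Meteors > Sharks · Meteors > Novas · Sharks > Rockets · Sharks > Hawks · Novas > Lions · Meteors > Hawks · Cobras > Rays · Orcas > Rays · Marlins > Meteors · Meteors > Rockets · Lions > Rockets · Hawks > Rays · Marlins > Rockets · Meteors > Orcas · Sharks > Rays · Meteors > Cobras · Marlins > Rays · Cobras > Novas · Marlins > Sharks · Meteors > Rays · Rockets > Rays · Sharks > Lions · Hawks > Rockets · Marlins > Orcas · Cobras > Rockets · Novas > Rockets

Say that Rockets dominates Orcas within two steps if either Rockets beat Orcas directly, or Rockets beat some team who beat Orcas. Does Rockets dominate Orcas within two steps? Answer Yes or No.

Rockets did not beat Orcas directly.
Rockets beat Rays, but each of them lost to Orcas. No two-step path.

No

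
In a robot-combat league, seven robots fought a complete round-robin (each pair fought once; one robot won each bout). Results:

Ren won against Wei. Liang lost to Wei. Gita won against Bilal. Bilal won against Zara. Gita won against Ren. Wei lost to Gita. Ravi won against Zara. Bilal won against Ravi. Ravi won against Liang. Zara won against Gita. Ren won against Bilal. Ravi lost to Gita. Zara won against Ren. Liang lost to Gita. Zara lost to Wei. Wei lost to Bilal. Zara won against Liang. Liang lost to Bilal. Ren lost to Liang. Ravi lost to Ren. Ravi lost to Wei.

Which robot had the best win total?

Win totals: Ravi 2, Wei 3, Liang 1, Gita 5, Ren 3, Bilal 4, Zara 3.
Gita leads with 5 wins (next highest: 4).

Gita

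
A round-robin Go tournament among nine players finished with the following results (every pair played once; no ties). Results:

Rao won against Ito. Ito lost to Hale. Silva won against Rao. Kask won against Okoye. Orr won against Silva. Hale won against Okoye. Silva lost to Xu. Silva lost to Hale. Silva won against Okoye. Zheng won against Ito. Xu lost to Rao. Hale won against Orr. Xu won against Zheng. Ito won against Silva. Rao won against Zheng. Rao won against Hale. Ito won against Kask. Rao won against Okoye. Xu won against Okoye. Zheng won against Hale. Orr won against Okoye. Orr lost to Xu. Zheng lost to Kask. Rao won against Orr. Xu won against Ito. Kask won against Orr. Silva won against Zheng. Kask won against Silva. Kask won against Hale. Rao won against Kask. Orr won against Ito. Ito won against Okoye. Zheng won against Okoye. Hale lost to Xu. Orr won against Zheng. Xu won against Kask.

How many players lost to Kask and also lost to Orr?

Kask beat: Orr, Silva, Hale, Okoye, Zheng.
Orr beat: Silva, Ito, Okoye, Zheng.
Both beat: Silva, Okoye, Zheng — 3.

3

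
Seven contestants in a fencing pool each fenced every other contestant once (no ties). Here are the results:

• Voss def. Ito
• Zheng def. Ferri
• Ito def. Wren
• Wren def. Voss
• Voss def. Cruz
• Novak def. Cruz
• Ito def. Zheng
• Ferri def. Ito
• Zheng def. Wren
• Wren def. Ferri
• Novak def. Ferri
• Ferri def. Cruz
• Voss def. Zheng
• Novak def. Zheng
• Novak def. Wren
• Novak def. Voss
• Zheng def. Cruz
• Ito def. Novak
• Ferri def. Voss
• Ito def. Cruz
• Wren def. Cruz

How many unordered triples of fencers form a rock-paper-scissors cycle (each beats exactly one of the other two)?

Win totals: Cruz 0, Zheng 3, Ferri 3, Voss 3, Ito 4, Novak 5, Wren 3.
A fencer with w wins dominates both others in C(w,2) triples; summing gives 0 + 3 + 3 + 3 + 6 + 10 + 3 = 28 transitive triples.
Total triples C(7,3) = 35, so cyclic triples = 35 − 28 = 7.

7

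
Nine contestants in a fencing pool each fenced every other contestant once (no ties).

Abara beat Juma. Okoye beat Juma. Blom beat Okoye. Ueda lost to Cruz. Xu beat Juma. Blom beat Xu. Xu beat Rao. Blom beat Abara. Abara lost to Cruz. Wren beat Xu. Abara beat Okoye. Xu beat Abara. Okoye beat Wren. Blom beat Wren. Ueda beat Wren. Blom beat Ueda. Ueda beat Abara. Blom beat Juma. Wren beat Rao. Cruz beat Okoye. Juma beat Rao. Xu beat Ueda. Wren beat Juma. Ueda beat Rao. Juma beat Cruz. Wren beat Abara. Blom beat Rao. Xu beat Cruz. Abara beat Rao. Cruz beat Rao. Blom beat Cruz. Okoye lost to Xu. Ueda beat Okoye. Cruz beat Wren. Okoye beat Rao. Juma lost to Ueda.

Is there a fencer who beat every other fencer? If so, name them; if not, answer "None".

Blom has 8 wins out of 8 opponents — a perfect record.

Blom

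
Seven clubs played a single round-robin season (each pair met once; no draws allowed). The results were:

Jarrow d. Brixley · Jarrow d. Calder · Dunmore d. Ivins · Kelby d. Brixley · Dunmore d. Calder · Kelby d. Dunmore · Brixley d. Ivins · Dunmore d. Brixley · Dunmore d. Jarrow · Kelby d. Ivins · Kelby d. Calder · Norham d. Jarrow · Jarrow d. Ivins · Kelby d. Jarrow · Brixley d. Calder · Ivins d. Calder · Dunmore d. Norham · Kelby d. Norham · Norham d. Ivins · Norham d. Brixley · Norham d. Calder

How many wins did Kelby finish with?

6

Kelby's results: beat Norham, Jarrow, Ivins, Brixley, Dunmore, Calder; lost to no one.
That is 6 wins.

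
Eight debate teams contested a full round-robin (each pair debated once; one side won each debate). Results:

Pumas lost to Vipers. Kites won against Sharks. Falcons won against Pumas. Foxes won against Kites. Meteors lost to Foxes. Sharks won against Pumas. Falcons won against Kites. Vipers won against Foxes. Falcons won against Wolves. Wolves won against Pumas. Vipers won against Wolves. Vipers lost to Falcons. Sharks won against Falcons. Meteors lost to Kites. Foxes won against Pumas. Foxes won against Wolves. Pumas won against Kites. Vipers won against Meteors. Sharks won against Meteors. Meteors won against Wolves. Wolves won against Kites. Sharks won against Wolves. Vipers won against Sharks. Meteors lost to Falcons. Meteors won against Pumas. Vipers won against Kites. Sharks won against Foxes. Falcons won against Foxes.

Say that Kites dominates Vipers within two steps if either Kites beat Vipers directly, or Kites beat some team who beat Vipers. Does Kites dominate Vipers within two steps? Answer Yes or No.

Kites did not beat Vipers directly.
Kites beat Sharks, Meteors, but each of them lost to Vipers. No two-step path.

No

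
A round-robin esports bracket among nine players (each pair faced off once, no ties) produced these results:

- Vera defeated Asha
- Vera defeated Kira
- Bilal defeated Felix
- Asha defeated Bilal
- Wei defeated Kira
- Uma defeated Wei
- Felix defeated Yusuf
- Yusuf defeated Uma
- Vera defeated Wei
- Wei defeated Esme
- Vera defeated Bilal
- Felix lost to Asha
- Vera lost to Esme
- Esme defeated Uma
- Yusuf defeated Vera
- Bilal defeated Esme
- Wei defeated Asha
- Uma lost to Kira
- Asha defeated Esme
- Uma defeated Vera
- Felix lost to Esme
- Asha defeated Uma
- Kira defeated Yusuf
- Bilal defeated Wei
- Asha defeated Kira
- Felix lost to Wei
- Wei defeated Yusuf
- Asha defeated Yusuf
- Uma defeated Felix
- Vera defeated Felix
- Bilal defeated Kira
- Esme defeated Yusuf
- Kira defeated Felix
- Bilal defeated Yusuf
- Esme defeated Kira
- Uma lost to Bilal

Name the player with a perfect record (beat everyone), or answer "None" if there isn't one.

None

Highest win total is Bilal with 6 (out of 8 possible).
Bilal lost to Vera, Asha, so no player went undefeated.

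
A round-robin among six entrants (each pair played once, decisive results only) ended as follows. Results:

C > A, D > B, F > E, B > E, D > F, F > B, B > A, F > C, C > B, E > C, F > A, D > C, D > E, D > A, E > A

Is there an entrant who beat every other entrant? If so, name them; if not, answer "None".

D

D has 5 wins out of 5 opponents — a perfect record.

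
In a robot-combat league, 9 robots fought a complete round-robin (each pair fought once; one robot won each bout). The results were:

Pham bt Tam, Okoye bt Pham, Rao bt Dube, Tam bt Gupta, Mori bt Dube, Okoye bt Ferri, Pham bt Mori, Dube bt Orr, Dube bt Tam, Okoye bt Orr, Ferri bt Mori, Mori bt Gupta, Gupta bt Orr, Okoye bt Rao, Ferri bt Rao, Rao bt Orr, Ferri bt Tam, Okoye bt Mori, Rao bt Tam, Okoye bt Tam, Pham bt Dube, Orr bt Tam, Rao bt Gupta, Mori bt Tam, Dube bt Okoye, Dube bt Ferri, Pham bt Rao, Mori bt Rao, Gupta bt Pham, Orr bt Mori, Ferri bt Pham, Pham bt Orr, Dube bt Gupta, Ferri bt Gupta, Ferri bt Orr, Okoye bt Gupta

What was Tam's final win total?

Tam's results: beat Gupta; lost to Dube, Rao, Orr, Mori, Pham, Ferri, Okoye.
That is 1 win.

1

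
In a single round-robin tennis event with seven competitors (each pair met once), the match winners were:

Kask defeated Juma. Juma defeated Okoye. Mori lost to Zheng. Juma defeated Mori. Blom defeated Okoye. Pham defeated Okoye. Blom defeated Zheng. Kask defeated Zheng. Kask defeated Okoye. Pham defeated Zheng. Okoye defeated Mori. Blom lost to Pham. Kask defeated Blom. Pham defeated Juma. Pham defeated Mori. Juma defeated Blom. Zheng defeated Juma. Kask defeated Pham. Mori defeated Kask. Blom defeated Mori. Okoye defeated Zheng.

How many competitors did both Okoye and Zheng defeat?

1

Okoye beat: Zheng, Mori.
Zheng beat: Juma, Mori.
Both beat: Mori — 1.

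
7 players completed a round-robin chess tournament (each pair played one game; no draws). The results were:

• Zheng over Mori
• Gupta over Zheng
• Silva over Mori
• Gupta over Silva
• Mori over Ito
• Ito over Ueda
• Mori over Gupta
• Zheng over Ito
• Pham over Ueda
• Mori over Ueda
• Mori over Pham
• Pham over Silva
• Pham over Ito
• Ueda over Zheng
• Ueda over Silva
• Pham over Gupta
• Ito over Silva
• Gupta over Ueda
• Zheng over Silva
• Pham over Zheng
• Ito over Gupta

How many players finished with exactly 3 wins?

3

Win totals: Mori 4, Gupta 3, Pham 5, Zheng 3, Ueda 2, Ito 3, Silva 1.
Exactly 3: Gupta, Zheng, Ito — 3 players.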